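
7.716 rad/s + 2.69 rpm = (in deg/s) 7.716 rad/s is already in rad/s. 1 rpm = 0.10471976 rad/s, so 2.69 rpm = 2.69 * 0.10471976 = 0.28169614 rad/s. Sum: 7.716 + 0.28169614 = 7.9976961 rad/s. 1 deg/s = 0.017453293 rad/s, so 7.9976961 rad/s = 7.9976961 / 0.017453293 = 458.23423 deg/s ≈ 458.2 deg/s (4 s.f.). Final answer: 458.2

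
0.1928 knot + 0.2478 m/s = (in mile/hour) 1 knot = 0.51444444 m/s, so 0.1928 knot = 0.1928 * 0.51444444 = 0.099184889 m/s. 0.2478 m/s is already in m/s. Sum: 0.099184889 + 0.2478 = 0.34698489 m/s. 1 mile/hour = 0.44704 m/s, so 0.34698489 m/s = 0.34698489 / 0.44704 = 0.77618309 mile/hour ≈ 0.7762 mile/hour (4 s.f.). Final answer: 0.7762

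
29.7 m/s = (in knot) 1 knot = 0.51444444 m/s, so 29.7 m/s = 29.7 / 0.51444444 = 57.732181 knot ≈ 57.73 knot (4 s.f.). Final answer: 57.73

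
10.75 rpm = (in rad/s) 1.126. Check: 1 rpm = 0.10471976 rad/s, so 10.75 rpm = 10.75 * 0.10471976 = 1.1257374 rad/s. Result: 1.1257374 rad/s ≈ 1.126 rad/s (4 s.f.).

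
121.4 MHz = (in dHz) 1.214e+09. Check: 1 MHz = 1000000 Hz, so 121.4 MHz = 121.4 * 1000000 = 1.214e+08 Hz. 1 dHz = 0.1 Hz, so 1.214e+08 Hz = 1.214e+08 / 0.1 = 1.214e+09 dHz.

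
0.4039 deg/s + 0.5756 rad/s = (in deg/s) 1 deg/s = 0.017453293 rad/s, so 0.4039 deg/s = 0.4039 * 0.017453293 = 0.0070493848 rad/s. 0.5756 rad/s is already in rad/s. Sum: 0.0070493848 + 0.5756 = 0.58264938 rad/s. 1 deg/s = 0.017453293 rad/s, so 0.58264938 rad/s = 0.58264938 / 0.017453293 = 33.383351 deg/s ≈ 33.38 deg/s (4 s.f.). Final answer: 33.38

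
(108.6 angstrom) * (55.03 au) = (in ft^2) 9.623e+05. Check: 1 angstrom = 1e-10 m, so 108.6 angstrom = 108.6 * 1e-10 = 1.086e-08 m. 1 au = 1.4959787e+11 m, so 55.03 au = 55.03 * 1.4959787e+11 = 8.2323708e+12 m. Combine: 1.086e-08 m * 8.2323708e+12 m = 89403.547 m^2. 1 ft^2 = 0.09290304 m^2, so 89403.547 m^2 = 89403.547 / 0.09290304 = 962331.77 ft^2 ≈ 9.623e+05 ft^2 (4 s.f.).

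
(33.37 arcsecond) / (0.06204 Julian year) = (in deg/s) 1 arcsecond = 4.8481368e-06 rad, so 33.37 arcsecond = 33.37 * 4.8481368e-06 = 0.00016178233 rad. 1 Julian year = 31557600 s, so 0.06204 Julian year = 0.06204 * 31557600 = 1957833.5 s. Combine: 0.00016178233 rad / 1957833.5 s = 8.2633342e-11 rad/s. 1 deg/s = 0.017453293 rad/s, so 8.2633342e-11 rad/s = 8.2633342e-11 / 0.017453293 = 4.7345417e-09 deg/s ≈ 4.735e-09 deg/s (4 s.f.). Final answer: 4.735e-09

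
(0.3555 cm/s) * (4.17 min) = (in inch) 35.02. Check: 1 cm/s = 0.01 m/s, so 0.3555 cm/s = 0.3555 * 0.01 = 0.003555 m/s. 1 min = 60 s, so 4.17 min = 4.17 * 60 = 250.2 s. Combine: 0.003555 m/s * 250.2 s = 0.889461 m. 1 inch = 0.0254 m, so 0.889461 m = 0.889461 / 0.0254 = 35.01815 inch ≈ 35.02 inch (4 s.f.).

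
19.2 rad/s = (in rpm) 1 rpm = 0.10471976 rad/s, so 19.2 rad/s = 19.2 / 0.10471976 = 183.34649 rpm ≈ 183.3 rpm (4 s.f.). Final answer: 183.3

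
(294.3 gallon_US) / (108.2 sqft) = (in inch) 1 gallon_US = 0.0037854118 m^3, so 294.3 gallon_US = 294.3 * 0.0037854118 = 1.1140467 m^3. 1 sqft = 0.09290304 m^2, so 108.2 sqft = 108.2 * 0.09290304 = 10.052109 m^2. Combine: 1.1140467 m^3 / 10.052109 m^2 = 0.11082716 m. 1 inch = 0.0254 m, so 0.11082716 m = 0.11082716 / 0.0254 = 4.363274 inch ≈ 4.363 inch (4 s.f.). Final answer: 4.363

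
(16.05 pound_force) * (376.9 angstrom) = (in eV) 1.679e+13. Check: 1 pound_force = 4.4482216 N, so 16.05 pound_force = 16.05 * 4.4482216 = 71.393957 N. 1 angstrom = 1e-10 m, so 376.9 angstrom = 376.9 * 1e-10 = 3.769e-08 m. Combine: 71.393957 N * 3.769e-08 m = 2.6908382e-06 J. 1 eV = 1.6021766e-19 J, so 2.6908382e-06 J = 2.6908382e-06 / 1.6021766e-19 = 1.6794891e+13 eV ≈ 1.679e+13 eV (4 s.f.).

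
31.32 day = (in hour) 1 day = 86400 s, so 31.32 day = 31.32 * 86400 = 2706048 s. 1 hour = 3600 s, so 2706048 s = 2706048 / 3600 = 751.68 hour ≈ 751.7 hour (4 s.f.). Final answer: 751.7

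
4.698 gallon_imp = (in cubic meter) 0.02136. Check: 1 gallon_imp = 0.00454609 m^3, so 4.698 gallon_imp = 4.698 * 0.00454609 = 0.021357531 m^3. 0.021357531 m^3 = 0.021357531 cubic meter ≈ 0.02136 cubic meter (4 s.f.).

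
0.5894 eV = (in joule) 1 eV = 1.6021766e-19 J, so 0.5894 eV = 0.5894 * 1.6021766e-19 = 9.4432291e-20 J. 9.4432291e-20 J = 9.4432291e-20 joule ≈ 9.443e-20 joule (4 s.f.). Final answer: 9.443e-20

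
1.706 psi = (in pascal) 1.176e+04. Check: 1 psi = 6894.7573 Pa, so 1.706 psi = 1.706 * 6894.7573 = 11762.456 Pa. 11762.456 Pa = 11762.456 pascal ≈ 1.176e+04 pascal (4 s.f.).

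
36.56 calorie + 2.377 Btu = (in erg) 1 calorie = 4.184 J, so 36.56 calorie = 36.56 * 4.184 = 152.96704 J. 1 Btu = 1055.0559 J, so 2.377 Btu = 2.377 * 1055.0559 = 2507.8678 J. Sum: 152.96704 + 2507.8678 = 2660.8348 J. 1 erg = 1e-07 J, so 2660.8348 J = 2660.8348 / 1e-07 = 2.6608348e+10 erg ≈ 2.661e+10 erg (4 s.f.). Final answer: 2.661e+10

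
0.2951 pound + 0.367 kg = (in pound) 1.104. Check: 1 pound = 0.45359237 kg, so 0.2951 pound = 0.2951 * 0.45359237 = 0.13385511 kg. 0.367 kg is already in kg. Sum: 0.13385511 + 0.367 = 0.50085511 kg. 1 pound = 0.45359237 kg, so 0.50085511 kg = 0.50085511 / 0.45359237 = 1.1041965 pound ≈ 1.104 pound (4 s.f.).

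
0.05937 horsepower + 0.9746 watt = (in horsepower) 1 horsepower = 745.69987 W, so 0.05937 horsepower = 0.05937 * 745.69987 = 44.272201 W. 0.9746 watt = 0.9746 W. Sum: 44.272201 + 0.9746 = 45.246801 W. 1 horsepower = 745.69987 W, so 45.246801 W = 45.246801 / 745.69987 = 0.06067696 horsepower ≈ 0.06068 horsepower (4 s.f.). Final answer: 0.06068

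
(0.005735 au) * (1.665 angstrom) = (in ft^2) 1 au = 1.4959787e+11 m, so 0.005735 au = 0.005735 * 1.4959787e+11 = 8.5794379e+08 m. 1 angstrom = 1e-10 m, so 1.665 angstrom = 1.665 * 1e-10 = 1.665e-10 m. Combine: 8.5794379e+08 m * 1.665e-10 m = 0.14284764 m^2. 1 ft^2 = 0.09290304 m^2, so 0.14284764 m^2 = 0.14284764 / 0.09290304 = 1.5375992 ft^2 ≈ 1.538 ft^2 (4 s.f.). Final answer: 1.538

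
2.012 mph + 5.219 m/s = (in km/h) 1 mph = 0.44704 m/s, so 2.012 mph = 2.012 * 0.44704 = 0.89944448 m/s. 5.219 m/s is already in m/s. Sum: 0.89944448 + 5.219 = 6.1184445 m/s. 1 km/h = 0.27777778 m/s, so 6.1184445 m/s = 6.1184445 / 0.27777778 = 22.0264 km/h ≈ 22.03 km/h (4 s.f.). Final answer: 22.03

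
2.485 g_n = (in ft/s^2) 79.95. Check: 1 g_n = 9.80665 m/s^2, so 2.485 g_n = 2.485 * 9.80665 = 24.369525 m/s^2. 1 ft/s^2 = 0.3048 m/s^2, so 24.369525 m/s^2 = 24.369525 / 0.3048 = 79.952511 ft/s^2 ≈ 79.95 ft/s^2 (4 s.f.).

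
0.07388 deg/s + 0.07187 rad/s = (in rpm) 1 deg/s = 0.017453293 rad/s, so 0.07388 deg/s = 0.07388 * 0.017453293 = 0.0012894493 rad/s. 0.07187 rad/s is already in rad/s. Sum: 0.0012894493 + 0.07187 = 0.073159449 rad/s. 1 rpm = 0.10471976 rad/s, so 0.073159449 rad/s = 0.073159449 / 0.10471976 = 0.69862128 rpm ≈ 0.6986 rpm (4 s.f.). Final answer: 0.6986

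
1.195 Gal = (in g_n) 1 Gal = 0.01 m/s^2, so 1.195 Gal = 1.195 * 0.01 = 0.01195 m/s^2. 1 g_n = 9.80665 m/s^2, so 0.01195 m/s^2 = 0.01195 / 9.80665 = 0.0012185609 g_n ≈ 0.001219 g_n (4 s.f.). Final answer: 0.001219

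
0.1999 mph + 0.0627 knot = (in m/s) 1 mph = 0.44704 m/s, so 0.1999 mph = 0.1999 * 0.44704 = 0.089363296 m/s. 1 knot = 0.51444444 m/s, so 0.0627 knot = 0.0627 * 0.51444444 = 0.032255667 m/s. Sum: 0.089363296 + 0.032255667 = 0.12161896 m/s. Result: 0.12161896 m/s ≈ 0.1216 m/s (4 s.f.). Final answer: 0.1216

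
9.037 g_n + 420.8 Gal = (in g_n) 1 g_n = 9.80665 m/s^2, so 9.037 g_n = 9.037 * 9.80665 = 88.622696 m/s^2. 1 Gal = 0.01 m/s^2, so 420.8 Gal = 420.8 * 0.01 = 4.208 m/s^2. Sum: 88.622696 + 4.208 = 92.830696 m/s^2. 1 g_n = 9.80665 m/s^2, so 92.830696 m/s^2 = 92.830696 / 9.80665 = 9.4660966 g_n ≈ 9.466 g_n (4 s.f.). Final answer: 9.466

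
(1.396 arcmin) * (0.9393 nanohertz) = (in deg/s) 2.185e-11. Check: 1 arcmin = 0.00029088821 rad, so 1.396 arcmin = 1.396 * 0.00029088821 = 0.00040607994 rad. 1 nanohertz = 1e-09 Hz, so 0.9393 nanohertz = 0.9393 * 1e-09 = 9.393e-10 Hz. Combine: 0.00040607994 rad * 9.393e-10 Hz = 3.8143089e-13 rad/s. 1 deg/s = 0.017453293 rad/s, so 3.8143089e-13 rad/s = 3.8143089e-13 / 0.017453293 = 2.185438e-11 deg/s ≈ 2.185e-11 deg/s (4 s.f.).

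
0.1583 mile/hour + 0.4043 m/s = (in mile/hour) 1 mile/hour = 0.44704 m/s, so 0.1583 mile/hour = 0.1583 * 0.44704 = 0.070766432 m/s. 0.4043 m/s is already in m/s. Sum: 0.070766432 + 0.4043 = 0.47506643 m/s. 1 mile/hour = 0.44704 m/s, so 0.47506643 m/s = 0.47506643 / 0.44704 = 1.0626933 mile/hour ≈ 1.063 mile/hour (4 s.f.). Final answer: 1.063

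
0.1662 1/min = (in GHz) 2.77e-12. Check: 1 1/min = 0.016666667 Hz, so 0.1662 1/min = 0.1662 * 0.016666667 = 0.00277 Hz. 1 GHz = 1e+09 Hz, so 0.00277 Hz = 0.00277 / 1e+09 = 2.77e-12 GHz.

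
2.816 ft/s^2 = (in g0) 0.08752. Check: 1 ft/s^2 = 0.3048 m/s^2, so 2.816 ft/s^2 = 2.816 * 0.3048 = 0.8583168 m/s^2. 1 g0 = 9.80665 m/s^2, so 0.8583168 m/s^2 = 0.8583168 / 9.80665 = 0.087523956 g0 ≈ 0.08752 g0 (4 s.f.).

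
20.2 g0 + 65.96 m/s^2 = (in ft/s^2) 866.3. Check: 1 g0 = 9.80665 m/s^2, so 20.2 g0 = 20.2 * 9.80665 = 198.09433 m/s^2. 65.96 m/s^2 is already in m/s^2. Sum: 198.09433 + 65.96 = 264.05433 m/s^2. 1 ft/s^2 = 0.3048 m/s^2, so 264.05433 m/s^2 = 264.05433 / 0.3048 = 866.31998 ft/s^2 ≈ 866.3 ft/s^2 (4 s.f.).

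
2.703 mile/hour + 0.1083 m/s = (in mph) 2.945. Check: 1 mile/hour = 0.44704 m/s, so 2.703 mile/hour = 2.703 * 0.44704 = 1.2083491 m/s. 0.1083 m/s is already in m/s. Sum: 1.2083491 + 0.1083 = 1.3166491 m/s. 1 mph = 0.44704 m/s, so 1.3166491 m/s = 1.3166491 / 0.44704 = 2.9452602 mph ≈ 2.945 mph (4 s.f.).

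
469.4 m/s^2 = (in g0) 47.87. Check: 1 g0 = 9.80665 m/s^2, so 469.4 m/s^2 = 469.4 / 9.80665 = 47.865479 g0 ≈ 47.87 g0 (4 s.f.).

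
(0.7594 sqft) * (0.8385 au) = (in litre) 8.85e+12. Check: 1 sqft = 0.09290304 m^2, so 0.7594 sqft = 0.7594 * 0.09290304 = 0.070550569 m^2. 1 au = 1.4959787e+11 m, so 0.8385 au = 0.8385 * 1.4959787e+11 = 1.2543781e+11 m. Combine: 0.070550569 m^2 * 1.2543781e+11 m = 8.8497091e+09 m^3. 1 litre = 0.001 m^3, so 8.8497091e+09 m^3 = 8.8497091e+09 / 0.001 = 8.8497091e+12 litre ≈ 8.85e+12 litre (4 s.f.).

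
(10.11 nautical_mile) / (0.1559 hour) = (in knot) 64.85. Check: 1 nautical_mile = 1852 m, so 10.11 nautical_mile = 10.11 * 1852 = 18723.72 m. 1 hour = 3600 s, so 0.1559 hour = 0.1559 * 3600 = 561.24 s. Combine: 18723.72 m / 561.24 s = 33.361343 m/s. 1 knot = 0.51444444 m/s, so 33.361343 m/s = 33.361343 / 0.51444444 = 64.849262 knot ≈ 64.85 knot (4 s.f.).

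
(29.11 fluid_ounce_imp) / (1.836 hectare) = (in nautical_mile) 2.432e-11. Check: 1 fluid_ounce_imp = 2.8413063e-05 m^3, so 29.11 fluid_ounce_imp = 29.11 * 2.8413063e-05 = 0.00082710425 m^3. 1 hectare = 10000 m^2, so 1.836 hectare = 1.836 * 10000 = 18360 m^2. Combine: 0.00082710425 m^3 / 18360 m^2 = 4.5049251e-08 m. 1 nautical_mile = 1852 m, so 4.5049251e-08 m = 4.5049251e-08 / 1852 = 2.432465e-11 nautical_mile ≈ 2.432e-11 nautical_mile (4 s.f.).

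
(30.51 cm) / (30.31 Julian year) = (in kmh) 1 cm = 0.01 m, so 30.51 cm = 30.51 * 0.01 = 0.3051 m. 1 Julian year = 31557600 s, so 30.31 Julian year = 30.31 * 31557600 = 9.5651086e+08 s. Combine: 0.3051 m / 9.5651086e+08 s = 3.1897181e-10 m/s. 1 kmh = 0.27777778 m/s, so 3.1897181e-10 m/s = 3.1897181e-10 / 0.27777778 = 1.1482985e-09 kmh ≈ 1.148e-09 kmh (4 s.f.). Final answer: 1.148e-09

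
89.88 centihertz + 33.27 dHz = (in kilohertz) 1 centihertz = 0.01 Hz, so 89.88 centihertz = 89.88 * 0.01 = 0.8988 Hz. 1 dHz = 0.1 Hz, so 33.27 dHz = 33.27 * 0.1 = 3.327 Hz. Sum: 0.8988 + 3.327 = 4.2258 Hz. 1 kilohertz = 1000 Hz, so 4.2258 Hz = 4.2258 / 1000 = 0.0042258 kilohertz ≈ 0.004226 kilohertz (4 s.f.). Final answer: 0.004226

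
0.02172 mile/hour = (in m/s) 1 mile/hour = 0.44704 m/s, so 0.02172 mile/hour = 0.02172 * 0.44704 = 0.0097097088 m/s. Result: 0.0097097088 m/s ≈ 0.00971 m/s (4 s.f.). Final answer: 0.00971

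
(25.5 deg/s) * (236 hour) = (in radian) 1 deg/s = 0.017453293 rad/s, so 25.5 deg/s = 25.5 * 0.017453293 = 0.44505896 rad/s. 1 hour = 3600 s, so 236 hour = 236 * 3600 = 849600 s. Combine: 0.44505896 rad/s * 849600 s = 378122.09 rad. 378122.09 rad = 378122.09 radian ≈ 3.781e+05 radian (4 s.f.). Final answer: 3.781e+05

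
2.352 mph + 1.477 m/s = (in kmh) 1 mph = 0.44704 m/s, so 2.352 mph = 2.352 * 0.44704 = 1.0514381 m/s. 1.477 m/s is already in m/s. Sum: 1.0514381 + 1.477 = 2.5284381 m/s. 1 kmh = 0.27777778 m/s, so 2.5284381 m/s = 2.5284381 / 0.27777778 = 9.1023771 kmh ≈ 9.102 kmh (4 s.f.). Final answer: 9.102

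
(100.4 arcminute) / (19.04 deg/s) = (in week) 1 arcminute = 0.00029088821 rad, so 100.4 arcminute = 100.4 * 0.00029088821 = 0.029205176 rad. 1 deg/s = 0.017453293 rad/s, so 19.04 deg/s = 19.04 * 0.017453293 = 0.33231069 rad/s. Combine: 0.029205176 rad / 0.33231069 rad/s = 0.087885154 s. 1 week = 604800 s, so 0.087885154 s = 0.087885154 / 604800 = 1.4531275e-07 week ≈ 1.453e-07 week (4 s.f.). Final answer: 1.453e-07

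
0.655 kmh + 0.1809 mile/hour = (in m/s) 0.2628. Check: 1 kmh = 0.27777778 m/s, so 0.655 kmh = 0.655 * 0.27777778 = 0.18194444 m/s. 1 mile/hour = 0.44704 m/s, so 0.1809 mile/hour = 0.1809 * 0.44704 = 0.080869536 m/s. Sum: 0.18194444 + 0.080869536 = 0.26281398 m/s. Result: 0.26281398 m/s ≈ 0.2628 m/s (4 s.f.).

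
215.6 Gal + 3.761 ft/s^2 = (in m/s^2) 1 Gal = 0.01 m/s^2, so 215.6 Gal = 215.6 * 0.01 = 2.156 m/s^2. 1 ft/s^2 = 0.3048 m/s^2, so 3.761 ft/s^2 = 3.761 * 0.3048 = 1.1463528 m/s^2. Sum: 2.156 + 1.1463528 = 3.3023528 m/s^2. Result: 3.3023528 m/s^2 ≈ 3.302 m/s^2 (4 s.f.). Final answer: 3.302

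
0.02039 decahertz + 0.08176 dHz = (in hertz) 0.2121. Check: 1 decahertz = 10 Hz, so 0.02039 decahertz = 0.02039 * 10 = 0.2039 Hz. 1 dHz = 0.1 Hz, so 0.08176 dHz = 0.08176 * 0.1 = 0.008176 Hz. Sum: 0.2039 + 0.008176 = 0.212076 Hz. 0.212076 Hz = 0.212076 hertz ≈ 0.2121 hertz (4 s.f.).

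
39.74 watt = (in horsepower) 0.05329. Check: 39.74 watt = 39.74 W. 1 horsepower = 745.69987 W, so 39.74 W = 39.74 / 745.69987 = 0.053292218 horsepower ≈ 0.05329 horsepower (4 s.f.).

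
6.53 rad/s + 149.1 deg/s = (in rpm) 6.53 rad/s is already in rad/s. 1 deg/s = 0.017453293 rad/s, so 149.1 deg/s = 149.1 * 0.017453293 = 2.6022859 rad/s. Sum: 6.53 + 2.6022859 = 9.1322859 rad/s. 1 rpm = 0.10471976 rad/s, so 9.1322859 rad/s = 9.1322859 / 0.10471976 = 87.206907 rpm ≈ 87.21 rpm (4 s.f.). Final answer: 87.21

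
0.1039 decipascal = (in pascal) 0.01039. Check: 1 decipascal = 0.1 Pa, so 0.1039 decipascal = 0.1039 * 0.1 = 0.01039 Pa. 0.01039 Pa = 0.01039 pascal.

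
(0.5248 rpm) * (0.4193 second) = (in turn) 1 rpm = 0.10471976 rad/s, so 0.5248 rpm = 0.5248 * 0.10471976 = 0.054956927 rad/s. 0.4193 second = 0.4193 s. Combine: 0.054956927 rad/s * 0.4193 s = 0.02304344 rad. 1 turn = 6.2831853 rad, so 0.02304344 rad = 0.02304344 / 6.2831853 = 0.0036674773 turn ≈ 0.003667 turn (4 s.f.). Final answer: 0.003667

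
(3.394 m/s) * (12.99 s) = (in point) 1.25e+05. Check: 3.394 m/s is already in m/s. 12.99 s is already in s. Combine: 3.394 m/s * 12.99 s = 44.08806 m. 1 point = 0.00035277778 m, so 44.08806 m = 44.08806 / 0.00035277778 = 124974.03 point ≈ 1.25e+05 point (4 s.f.).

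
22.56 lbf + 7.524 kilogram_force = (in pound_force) 1 lbf = 4.4482216 N, so 22.56 lbf = 22.56 * 4.4482216 = 100.35188 N. 1 kilogram_force = 9.80665 N, so 7.524 kilogram_force = 7.524 * 9.80665 = 73.785235 N. Sum: 100.35188 + 73.785235 = 174.13711 N. 1 pound_force = 4.4482216 N, so 174.13711 N = 174.13711 / 4.4482216 = 39.147581 pound_force ≈ 39.15 pound_force (4 s.f.). Final answer: 39.15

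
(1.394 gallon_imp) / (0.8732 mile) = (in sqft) 1 gallon_imp = 0.00454609 m^3, so 1.394 gallon_imp = 1.394 * 0.00454609 = 0.0063372495 m^3. 1 mile = 1609.344 m, so 0.8732 mile = 0.8732 * 1609.344 = 1405.2792 m. Combine: 0.0063372495 m^3 / 1405.2792 m = 4.5096018e-06 m^2. 1 sqft = 0.09290304 m^2, so 4.5096018e-06 m^2 = 4.5096018e-06 / 0.09290304 = 4.8540949e-05 sqft ≈ 4.854e-05 sqft (4 s.f.). Final answer: 4.854e-05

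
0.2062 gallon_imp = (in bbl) 1 gallon_imp = 0.00454609 m^3, so 0.2062 gallon_imp = 0.2062 * 0.00454609 = 0.00093740376 m^3. 1 bbl = 0.15898729 m^3, so 0.00093740376 m^3 = 0.00093740376 / 0.15898729 = 0.0058960923 bbl ≈ 0.005896 bbl (4 s.f.). Final answer: 0.005896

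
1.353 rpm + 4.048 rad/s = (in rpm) 40.01. Check: 1 rpm = 0.10471976 rad/s, so 1.353 rpm = 1.353 * 0.10471976 = 0.14168583 rad/s. 4.048 rad/s is already in rad/s. Sum: 0.14168583 + 4.048 = 4.1896858 rad/s. 1 rpm = 0.10471976 rad/s, so 4.1896858 rad/s = 4.1896858 / 0.10471976 = 40.008553 rpm ≈ 40.01 rpm (4 s.f.).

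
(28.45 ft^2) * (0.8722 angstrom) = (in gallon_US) 1 ft^2 = 0.09290304 m^2, so 28.45 ft^2 = 28.45 * 0.09290304 = 2.6430915 m^2. 1 angstrom = 1e-10 m, so 0.8722 angstrom = 0.8722 * 1e-10 = 8.722e-11 m. Combine: 2.6430915 m^2 * 8.722e-11 m = 2.3053044e-10 m^3. 1 gallon_US = 0.0037854118 m^3, so 2.3053044e-10 m^3 = 2.3053044e-10 / 0.0037854118 = 6.0899699e-08 gallon_US ≈ 6.09e-08 gallon_US (4 s.f.). Final answer: 6.09e-08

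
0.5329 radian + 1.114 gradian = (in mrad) 0.5329 radian = 0.5329 rad. 1 gradian = 0.015707963 rad, so 1.114 gradian = 1.114 * 0.015707963 = 0.017498671 rad. Sum: 0.5329 + 0.017498671 = 0.55039867 rad. 1 mrad = 0.001 rad, so 0.55039867 rad = 0.55039867 / 0.001 = 550.39867 mrad ≈ 550.4 mrad (4 s.f.). Final answer: 550.4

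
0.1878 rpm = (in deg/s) 1 rpm = 0.10471976 rad/s, so 0.1878 rpm = 0.1878 * 0.10471976 = 0.01966637 rad/s. 1 deg/s = 0.017453293 rad/s, so 0.01966637 rad/s = 0.01966637 / 0.017453293 = 1.1268 deg/s ≈ 1.127 deg/s (4 s.f.). Final answer: 1.127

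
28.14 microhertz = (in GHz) 2.814e-14. Check: 1 microhertz = 1e-06 Hz, so 28.14 microhertz = 28.14 * 1e-06 = 2.814e-05 Hz. 1 GHz = 1e+09 Hz, so 2.814e-05 Hz = 2.814e-05 / 1e+09 = 2.814e-14 GHz.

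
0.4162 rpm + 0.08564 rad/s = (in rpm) 1 rpm = 0.10471976 rad/s, so 0.4162 rpm = 0.4162 * 0.10471976 = 0.043584362 rad/s. 0.08564 rad/s is already in rad/s. Sum: 0.043584362 + 0.08564 = 0.12922436 rad/s. 1 rpm = 0.10471976 rad/s, so 0.12922436 rad/s = 0.12922436 / 0.10471976 = 1.2340018 rpm ≈ 1.234 rpm (4 s.f.). Final answer: 1.234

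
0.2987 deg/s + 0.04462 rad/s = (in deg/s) 2.855. Check: 1 deg/s = 0.017453293 rad/s, so 0.2987 deg/s = 0.2987 * 0.017453293 = 0.0052132985 rad/s. 0.04462 rad/s is already in rad/s. Sum: 0.0052132985 + 0.04462 = 0.049833298 rad/s. 1 deg/s = 0.017453293 rad/s, so 0.049833298 rad/s = 0.049833298 / 0.017453293 = 2.8552377 deg/s ≈ 2.855 deg/s (4 s.f.).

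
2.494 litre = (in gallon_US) 0.6588. Check: 1 litre = 0.001 m^3, so 2.494 litre = 2.494 * 0.001 = 0.002494 m^3. 1 gallon_US = 0.0037854118 m^3, so 0.002494 m^3 = 0.002494 / 0.0037854118 = 0.6588451 gallon_US ≈ 0.6588 gallon_US (4 s.f.).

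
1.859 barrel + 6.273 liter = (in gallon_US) 1 barrel = 0.15898729 m^3, so 1.859 barrel = 1.859 * 0.15898729 = 0.29555738 m^3. 1 liter = 0.001 m^3, so 6.273 liter = 6.273 * 0.001 = 0.006273 m^3. Sum: 0.29555738 + 0.006273 = 0.30183038 m^3. 1 gallon_US = 0.0037854118 m^3, so 0.30183038 m^3 = 0.30183038 / 0.0037854118 = 79.735151 gallon_US ≈ 79.74 gallon_US (4 s.f.). Final answer: 79.74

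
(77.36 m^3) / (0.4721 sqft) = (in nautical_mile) 0.9524. Check: 77.36 m^3 is already in m^3. 1 sqft = 0.09290304 m^2, so 0.4721 sqft = 0.4721 * 0.09290304 = 0.043859525 m^2. Combine: 77.36 m^3 / 0.043859525 m^2 = 1763.813 m. 1 nautical_mile = 1852 m, so 1763.813 m = 1763.813 / 1852 = 0.95238282 nautical_mile ≈ 0.9524 nautical_mile (4 s.f.).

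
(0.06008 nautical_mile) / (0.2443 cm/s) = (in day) 0.5271. Check: 1 nautical_mile = 1852 m, so 0.06008 nautical_mile = 0.06008 * 1852 = 111.26816 m. 1 cm/s = 0.01 m/s, so 0.2443 cm/s = 0.2443 * 0.01 = 0.002443 m/s. Combine: 111.26816 m / 0.002443 m/s = 45545.706 s. 1 day = 86400 s, so 45545.706 s = 45545.706 / 86400 = 0.52714938 day ≈ 0.5271 day (4 s.f.).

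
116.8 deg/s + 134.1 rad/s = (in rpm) 1300. Check: 1 deg/s = 0.017453293 rad/s, so 116.8 deg/s = 116.8 * 0.017453293 = 2.0385446 rad/s. 134.1 rad/s is already in rad/s. Sum: 2.0385446 + 134.1 = 136.13854 rad/s. 1 rpm = 0.10471976 rad/s, so 136.13854 rad/s = 136.13854 / 0.10471976 = 1300.0273 rpm ≈ 1300 rpm (4 s.f.).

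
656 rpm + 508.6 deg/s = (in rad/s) 77.57. Check: 1 rpm = 0.10471976 rad/s, so 656 rpm = 656 * 0.10471976 = 68.696159 rad/s. 1 deg/s = 0.017453293 rad/s, so 508.6 deg/s = 508.6 * 0.017453293 = 8.8767446 rad/s. Sum: 68.696159 + 8.8767446 = 77.572904 rad/s. Result: 77.572904 rad/s ≈ 77.57 rad/s (4 s.f.).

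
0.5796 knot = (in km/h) 1 knot = 0.51444444 m/s, so 0.5796 knot = 0.5796 * 0.51444444 = 0.298172 m/s. 1 km/h = 0.27777778 m/s, so 0.298172 m/s = 0.298172 / 0.27777778 = 1.0734192 km/h ≈ 1.073 km/h (4 s.f.). Final answer: 1.073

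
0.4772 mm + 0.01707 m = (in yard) 1 mm = 0.001 m, so 0.4772 mm = 0.4772 * 0.001 = 0.0004772 m. 0.01707 m is already in m. Sum: 0.0004772 + 0.01707 = 0.0175472 m. 1 yard = 0.9144 m, so 0.0175472 m = 0.0175472 / 0.9144 = 0.019189851 yard ≈ 0.01919 yard (4 s.f.). Final answer: 0.01919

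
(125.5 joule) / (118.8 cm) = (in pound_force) 125.5 joule = 125.5 J. 1 cm = 0.01 m, so 118.8 cm = 118.8 * 0.01 = 1.188 m. Combine: 125.5 J / 1.188 m = 105.63973 N. 1 pound_force = 4.4482216 N, so 105.63973 N = 105.63973 / 4.4482216 = 23.748756 pound_force ≈ 23.75 pound_force (4 s.f.). Final answer: 23.75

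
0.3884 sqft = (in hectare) 1 sqft = 0.09290304 m^2, so 0.3884 sqft = 0.3884 * 0.09290304 = 0.036083541 m^2. 1 hectare = 10000 m^2, so 0.036083541 m^2 = 0.036083541 / 10000 = 3.6083541e-06 hectare ≈ 3.608e-06 hectare (4 s.f.). Final answer: 3.608e-06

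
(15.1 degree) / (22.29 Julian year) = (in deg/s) 1 degree = 0.017453293 rad, so 15.1 degree = 15.1 * 0.017453293 = 0.26354472 rad. 1 Julian year = 31557600 s, so 22.29 Julian year = 22.29 * 31557600 = 7.034189e+08 s. Combine: 0.26354472 rad / 7.034189e+08 s = 3.7466255e-10 rad/s. 1 deg/s = 0.017453293 rad/s, so 3.7466255e-10 rad/s = 3.7466255e-10 / 0.017453293 = 2.1466583e-08 deg/s ≈ 2.147e-08 deg/s (4 s.f.). Final answer: 2.147e-08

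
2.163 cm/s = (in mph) 0.04838. Check: 1 cm/s = 0.01 m/s, so 2.163 cm/s = 2.163 * 0.01 = 0.02163 m/s. 1 mph = 0.44704 m/s, so 0.02163 m/s = 0.02163 / 0.44704 = 0.048384932 mph ≈ 0.04838 mph (4 s.f.).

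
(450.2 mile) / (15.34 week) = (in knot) 1 mile = 1609.344 m, so 450.2 mile = 450.2 * 1609.344 = 724526.67 m. 1 week = 604800 s, so 15.34 week = 15.34 * 604800 = 9277632 s. Combine: 724526.67 m / 9277632 s = 0.078093922 m/s. 1 knot = 0.51444444 m/s, so 0.078093922 m/s = 0.078093922 / 0.51444444 = 0.15180244 knot ≈ 0.1518 knot (4 s.f.). Final answer: 0.1518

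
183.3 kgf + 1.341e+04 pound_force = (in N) 6.145e+04. Check: 1 kgf = 9.80665 N, so 183.3 kgf = 183.3 * 9.80665 = 1797.5589 N. 1 pound_force = 4.4482216 N, so 1.341e+04 pound_force = 1.341e+04 * 4.4482216 = 59650.652 N. Sum: 1797.5589 + 59650.652 = 61448.211 N. Result: 61448.211 N ≈ 6.145e+04 N (4 s.f.).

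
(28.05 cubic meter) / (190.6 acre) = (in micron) 36.37. Check: 28.05 cubic meter = 28.05 m^3. 1 acre = 4046.8564 m^2, so 190.6 acre = 190.6 * 4046.8564 = 771330.83 m^2. Combine: 28.05 m^3 / 771330.83 m^2 = 3.6365719e-05 m. 1 micron = 1e-06 m, so 3.6365719e-05 m = 3.6365719e-05 / 1e-06 = 36.365719 micron ≈ 36.37 micron (4 s.f.).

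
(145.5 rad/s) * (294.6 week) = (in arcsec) 5.347e+15. Check: 145.5 rad/s is already in rad/s. 1 week = 604800 s, so 294.6 week = 294.6 * 604800 = 1.7817408e+08 s. Combine: 145.5 rad/s * 1.7817408e+08 s = 2.5924329e+10 rad. 1 arcsec = 4.8481368e-06 rad, so 2.5924329e+10 rad = 2.5924329e+10 / 4.8481368e-06 = 5.3472766e+15 arcsec ≈ 5.347e+15 arcsec (4 s.f.).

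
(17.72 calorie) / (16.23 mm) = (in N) 4568. Check: 1 calorie = 4.184 J, so 17.72 calorie = 17.72 * 4.184 = 74.14048 J. 1 mm = 0.001 m, so 16.23 mm = 16.23 * 0.001 = 0.01623 m. Combine: 74.14048 J / 0.01623 m = 4568.1134 N. Result: 4568.1134 N ≈ 4568 N (4 s.f.).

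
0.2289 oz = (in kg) 1 oz = 0.028349523 kg, so 0.2289 oz = 0.2289 * 0.028349523 = 0.0064892058 kg. Result: 0.0064892058 kg ≈ 0.006489 kg (4 s.f.). Final answer: 0.006489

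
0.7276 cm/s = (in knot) 0.01414. Check: 1 cm/s = 0.01 m/s, so 0.7276 cm/s = 0.7276 * 0.01 = 0.007276 m/s. 1 knot = 0.51444444 m/s, so 0.007276 m/s = 0.007276 / 0.51444444 = 0.014143413 knot ≈ 0.01414 knot (4 s.f.).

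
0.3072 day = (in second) 1 day = 86400 s, so 0.3072 day = 0.3072 * 86400 = 26542.08 s. 26542.08 s = 26542.08 second ≈ 2.654e+04 second (4 s.f.). Final answer: 2.654e+04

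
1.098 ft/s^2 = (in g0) 0.03413. Check: 1 ft/s^2 = 0.3048 m/s^2, so 1.098 ft/s^2 = 1.098 * 0.3048 = 0.3346704 m/s^2. 1 g0 = 9.80665 m/s^2, so 0.3346704 m/s^2 = 0.3346704 / 9.80665 = 0.034126883 g0 ≈ 0.03413 g0 (4 s.f.).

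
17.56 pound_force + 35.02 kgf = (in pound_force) 1 pound_force = 4.4482216 N, so 17.56 pound_force = 17.56 * 4.4482216 = 78.110772 N. 1 kgf = 9.80665 N, so 35.02 kgf = 35.02 * 9.80665 = 343.42888 N. Sum: 78.110772 + 343.42888 = 421.53965 N. 1 pound_force = 4.4482216 N, so 421.53965 N = 421.53965 / 4.4482216 = 94.765884 pound_force ≈ 94.77 pound_force (4 s.f.). Final answer: 94.77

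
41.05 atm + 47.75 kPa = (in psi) 1 atm = 101325 Pa, so 41.05 atm = 41.05 * 101325 = 4159391.2 Pa. 1 kPa = 1000 Pa, so 47.75 kPa = 47.75 * 1000 = 47750 Pa. Sum: 4159391.2 + 47750 = 4207141.2 Pa. 1 psi = 6894.7573 Pa, so 4207141.2 Pa = 4207141.2 / 6894.7573 = 610.19425 psi ≈ 610.2 psi (4 s.f.). Final answer: 610.2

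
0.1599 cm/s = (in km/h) 1 cm/s = 0.01 m/s, so 0.1599 cm/s = 0.1599 * 0.01 = 0.001599 m/s. 1 km/h = 0.27777778 m/s, so 0.001599 m/s = 0.001599 / 0.27777778 = 0.0057564 km/h ≈ 0.005756 km/h (4 s.f.). Final answer: 0.005756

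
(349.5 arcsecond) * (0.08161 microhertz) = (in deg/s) 7.923e-09. Check: 1 arcsecond = 4.8481368e-06 rad, so 349.5 arcsecond = 349.5 * 4.8481368e-06 = 0.0016944238 rad. 1 microhertz = 1e-06 Hz, so 0.08161 microhertz = 0.08161 * 1e-06 = 8.161e-08 Hz. Combine: 0.0016944238 rad * 8.161e-08 Hz = 1.3828193e-10 rad/s. 1 deg/s = 0.017453293 rad/s, so 1.3828193e-10 rad/s = 1.3828193e-10 / 0.017453293 = 7.9229708e-09 deg/s ≈ 7.923e-09 deg/s (4 s.f.).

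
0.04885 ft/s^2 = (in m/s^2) 1 ft/s^2 = 0.3048 m/s^2, so 0.04885 ft/s^2 = 0.04885 * 0.3048 = 0.01488948 m/s^2. Result: 0.01488948 m/s^2 ≈ 0.01489 m/s^2 (4 s.f.). Final answer: 0.01489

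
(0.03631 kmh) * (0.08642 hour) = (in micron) 3.138e+06. Check: 1 kmh = 0.27777778 m/s, so 0.03631 kmh = 0.03631 * 0.27777778 = 0.010086111 m/s. 1 hour = 3600 s, so 0.08642 hour = 0.08642 * 3600 = 311.112 s. Combine: 0.010086111 m/s * 311.112 s = 3.1379102 m. 1 micron = 1e-06 m, so 3.1379102 m = 3.1379102 / 1e-06 = 3137910.2 micron ≈ 3.138e+06 micron (4 s.f.).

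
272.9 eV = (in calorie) 1.045e-17. Check: 1 eV = 1.6021766e-19 J, so 272.9 eV = 272.9 * 1.6021766e-19 = 4.37234e-17 J. 1 calorie = 4.184 J, so 4.37234e-17 J = 4.37234e-17 / 4.184 = 1.0450143e-17 calorie ≈ 1.045e-17 calorie (4 s.f.).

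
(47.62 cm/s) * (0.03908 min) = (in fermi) 1.117e+15. Check: 1 cm/s = 0.01 m/s, so 47.62 cm/s = 47.62 * 0.01 = 0.4762 m/s. 1 min = 60 s, so 0.03908 min = 0.03908 * 60 = 2.3448 s. Combine: 0.4762 m/s * 2.3448 s = 1.1165938 m. 1 fermi = 1e-15 m, so 1.1165938 m = 1.1165938 / 1e-15 = 1.1165938e+15 fermi ≈ 1.117e+15 fermi (4 s.f.).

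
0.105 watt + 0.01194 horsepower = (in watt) 9.009. Check: 0.105 watt = 0.105 W. 1 horsepower = 745.69987 W, so 0.01194 horsepower = 0.01194 * 745.69987 = 8.9036565 W. Sum: 0.105 + 8.9036565 = 9.0086565 W. 9.0086565 W = 9.0086565 watt ≈ 9.009 watt (4 s.f.).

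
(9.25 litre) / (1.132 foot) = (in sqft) 1 litre = 0.001 m^3, so 9.25 litre = 9.25 * 0.001 = 0.00925 m^3. 1 foot = 0.3048 m, so 1.132 foot = 1.132 * 0.3048 = 0.3450336 m. Combine: 0.00925 m^3 / 0.3450336 m = 0.026808983 m^2. 1 sqft = 0.09290304 m^2, so 0.026808983 m^2 = 0.026808983 / 0.09290304 = 0.28856949 sqft ≈ 0.2886 sqft (4 s.f.). Final answer: 0.2886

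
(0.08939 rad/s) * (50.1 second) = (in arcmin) 1.54e+04. Check: 0.08939 rad/s is already in rad/s. 50.1 second = 50.1 s. Combine: 0.08939 rad/s * 50.1 s = 4.478439 rad. 1 arcmin = 0.00029088821 rad, so 4.478439 rad = 4.478439 / 0.00029088821 = 15395.739 arcmin ≈ 1.54e+04 arcmin (4 s.f.).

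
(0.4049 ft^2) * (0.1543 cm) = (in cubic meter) 1 ft^2 = 0.09290304 m^2, so 0.4049 ft^2 = 0.4049 * 0.09290304 = 0.037616441 m^2. 1 cm = 0.01 m, so 0.1543 cm = 0.1543 * 0.01 = 0.001543 m. Combine: 0.037616441 m^2 * 0.001543 m = 5.8042168e-05 m^3. 5.8042168e-05 m^3 = 5.8042168e-05 cubic meter ≈ 5.804e-05 cubic meter (4 s.f.). Final answer: 5.804e-05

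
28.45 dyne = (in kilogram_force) 1 dyne = 1e-05 N, so 28.45 dyne = 28.45 * 1e-05 = 0.0002845 N. 1 kilogram_force = 9.80665 N, so 0.0002845 N = 0.0002845 / 9.80665 = 2.9010926e-05 kilogram_force ≈ 2.901e-05 kilogram_force (4 s.f.). Final answer: 2.901e-05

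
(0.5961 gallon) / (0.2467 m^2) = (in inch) 1 gallon = 0.0037854118 m^3, so 0.5961 gallon = 0.5961 * 0.0037854118 = 0.002256484 m^3. 0.2467 m^2 is already in m^2. Combine: 0.002256484 m^3 / 0.2467 m^2 = 0.0091466719 m. 1 inch = 0.0254 m, so 0.0091466719 m = 0.0091466719 / 0.0254 = 0.36010519 inch ≈ 0.3601 inch (4 s.f.). Final answer: 0.3601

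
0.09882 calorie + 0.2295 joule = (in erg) 6.43e+06. Check: 1 calorie = 4.184 J, so 0.09882 calorie = 0.09882 * 4.184 = 0.41346288 J. 0.2295 joule = 0.2295 J. Sum: 0.41346288 + 0.2295 = 0.64296288 J. 1 erg = 1e-07 J, so 0.64296288 J = 0.64296288 / 1e-07 = 6429628.8 erg ≈ 6.43e+06 erg (4 s.f.).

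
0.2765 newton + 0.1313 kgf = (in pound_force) 0.3516. Check: 0.2765 newton = 0.2765 N. 1 kgf = 9.80665 N, so 0.1313 kgf = 0.1313 * 9.80665 = 1.2876131 N. Sum: 0.2765 + 1.2876131 = 1.5641131 N. 1 pound_force = 4.4482216 N, so 1.5641131 N = 1.5641131 / 4.4482216 = 0.35162662 pound_force ≈ 0.3516 pound_force (4 s.f.).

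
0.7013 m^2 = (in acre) 0.0001733. Check: 1 acre = 4046.8564 m^2, so 0.7013 m^2 = 0.7013 / 4046.8564 = 0.000173295 acre ≈ 0.0001733 acre (4 s.f.).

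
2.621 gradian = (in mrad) 41.17. Check: 1 gradian = 0.015707963 rad, so 2.621 gradian = 2.621 * 0.015707963 = 0.041170572 rad. 1 mrad = 0.001 rad, so 0.041170572 rad = 0.041170572 / 0.001 = 41.170572 mrad ≈ 41.17 mrad (4 s.f.).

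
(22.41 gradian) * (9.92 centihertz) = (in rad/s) 0.03492. Check: 1 gradian = 0.015707963 rad, so 22.41 gradian = 22.41 * 0.015707963 = 0.35201546 rad. 1 centihertz = 0.01 Hz, so 9.92 centihertz = 9.92 * 0.01 = 0.0992 Hz. Combine: 0.35201546 rad * 0.0992 Hz = 0.034919933 rad/s. Result: 0.034919933 rad/s ≈ 0.03492 rad/s (4 s.f.).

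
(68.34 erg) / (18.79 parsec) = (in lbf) 2.65e-24. Check: 1 erg = 1e-07 J, so 68.34 erg = 68.34 * 1e-07 = 6.834e-06 J. 1 parsec = 3.0856776e+16 m, so 18.79 parsec = 18.79 * 3.0856776e+16 = 5.7979882e+17 m. Combine: 6.834e-06 J / 5.7979882e+17 m = 1.1786847e-23 N. 1 lbf = 4.4482216 N, so 1.1786847e-23 N = 1.1786847e-23 / 4.4482216 = 2.6497886e-24 lbf ≈ 2.65e-24 lbf (4 s.f.).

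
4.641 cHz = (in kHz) 4.641e-05. Check: 1 cHz = 0.01 Hz, so 4.641 cHz = 4.641 * 0.01 = 0.04641 Hz. 1 kHz = 1000 Hz, so 0.04641 Hz = 0.04641 / 1000 = 4.641e-05 kHz.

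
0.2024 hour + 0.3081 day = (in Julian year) 1 hour = 3600 s, so 0.2024 hour = 0.2024 * 3600 = 728.64 s. 1 day = 86400 s, so 0.3081 day = 0.3081 * 86400 = 26619.84 s. Sum: 728.64 + 26619.84 = 27348.48 s. 1 Julian year = 31557600 s, so 27348.48 s = 27348.48 / 31557600 = 0.00086662104 Julian year ≈ 0.0008666 Julian year (4 s.f.). Final answer: 0.0008666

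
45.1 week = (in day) 1 week = 604800 s, so 45.1 week = 45.1 * 604800 = 27276480 s. 1 day = 86400 s, so 27276480 s = 27276480 / 86400 = 315.7 day. Final answer: 315.7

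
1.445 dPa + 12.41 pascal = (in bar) 1 dPa = 0.1 Pa, so 1.445 dPa = 1.445 * 0.1 = 0.1445 Pa. 12.41 pascal = 12.41 Pa. Sum: 0.1445 + 12.41 = 12.5545 Pa. 1 bar = 100000 Pa, so 12.5545 Pa = 12.5545 / 100000 = 0.000125545 bar ≈ 0.0001255 bar (4 s.f.). Final answer: 0.0001255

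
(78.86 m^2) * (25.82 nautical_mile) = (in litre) 78.86 m^2 is already in m^2. 1 nautical_mile = 1852 m, so 25.82 nautical_mile = 25.82 * 1852 = 47818.64 m. Combine: 78.86 m^2 * 47818.64 m = 3770978 m^3. 1 litre = 0.001 m^3, so 3770978 m^3 = 3770978 / 0.001 = 3.770978e+09 litre ≈ 3.771e+09 litre (4 s.f.). Final answer: 3.771e+09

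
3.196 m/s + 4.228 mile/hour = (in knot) 3.196 m/s is already in m/s. 1 mile/hour = 0.44704 m/s, so 4.228 mile/hour = 4.228 * 0.44704 = 1.8900851 m/s. Sum: 3.196 + 1.8900851 = 5.0860851 m/s. 1 knot = 0.51444444 m/s, so 5.0860851 m/s = 5.0860851 / 0.51444444 = 9.8865585 knot ≈ 9.887 knot (4 s.f.). Final answer: 9.887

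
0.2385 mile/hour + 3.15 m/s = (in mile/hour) 1 mile/hour = 0.44704 m/s, so 0.2385 mile/hour = 0.2385 * 0.44704 = 0.10661904 m/s. 3.15 m/s is already in m/s. Sum: 0.10661904 + 3.15 = 3.256619 m/s. 1 mile/hour = 0.44704 m/s, so 3.256619 m/s = 3.256619 / 0.44704 = 7.2848493 mile/hour ≈ 7.285 mile/hour (4 s.f.). Final answer: 7.285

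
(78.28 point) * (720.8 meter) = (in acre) 0.004919. Check: 1 point = 0.00035277778 m, so 78.28 point = 78.28 * 0.00035277778 = 0.027615444 m. 720.8 meter = 720.8 m. Combine: 0.027615444 m * 720.8 m = 19.905212 m^2. 1 acre = 4046.8564 m^2, so 19.905212 m^2 = 19.905212 / 4046.8564 = 0.0049186851 acre ≈ 0.004919 acre (4 s.f.).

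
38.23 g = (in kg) 0.03823. Check: 1 g = 0.001 kg, so 38.23 g = 38.23 * 0.001 = 0.03823 kg. Result: 0.03823 kg.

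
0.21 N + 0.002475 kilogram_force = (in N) 0.2343. Check: 0.21 N is already in N. 1 kilogram_force = 9.80665 N, so 0.002475 kilogram_force = 0.002475 * 9.80665 = 0.024271459 N. Sum: 0.21 + 0.024271459 = 0.23427146 N. Result: 0.23427146 N ≈ 0.2343 N (4 s.f.).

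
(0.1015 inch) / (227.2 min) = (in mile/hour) 1 inch = 0.0254 m, so 0.1015 inch = 0.1015 * 0.0254 = 0.0025781 m. 1 min = 60 s, so 227.2 min = 227.2 * 60 = 13632 s. Combine: 0.0025781 m / 13632 s = 1.8912119e-07 m/s. 1 mile/hour = 0.44704 m/s, so 1.8912119e-07 m/s = 1.8912119e-07 / 0.44704 = 4.2305204e-07 mile/hour ≈ 4.231e-07 mile/hour (4 s.f.). Final answer: 4.231e-07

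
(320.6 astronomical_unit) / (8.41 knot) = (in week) 1 astronomical_unit = 1.4959787e+11 m, so 320.6 astronomical_unit = 320.6 * 1.4959787e+11 = 4.7961077e+13 m. 1 knot = 0.51444444 m/s, so 8.41 knot = 8.41 * 0.51444444 = 4.3264778 m/s. Combine: 4.7961077e+13 m / 4.3264778 m/s = 1.1085479e+13 s. 1 week = 604800 s, so 1.1085479e+13 s = 1.1085479e+13 / 604800 = 18329165 week ≈ 1.833e+07 week (4 s.f.). Final answer: 1.833e+07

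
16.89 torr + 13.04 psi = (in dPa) 9.216e+05. Check: 1 torr = 133.32237 Pa, so 16.89 torr = 16.89 * 133.32237 = 2251.8148 Pa. 1 psi = 6894.7573 Pa, so 13.04 psi = 13.04 * 6894.7573 = 89907.635 Pa. Sum: 2251.8148 + 89907.635 = 92159.45 Pa. 1 dPa = 0.1 Pa, so 92159.45 Pa = 92159.45 / 0.1 = 921594.5 dPa ≈ 9.216e+05 dPa (4 s.f.).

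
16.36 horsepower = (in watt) 1.22e+04. Check: 1 horsepower = 745.69987 W, so 16.36 horsepower = 16.36 * 745.69987 = 12199.65 W. 12199.65 W = 12199.65 watt ≈ 1.22e+04 watt (4 s.f.).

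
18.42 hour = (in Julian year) 1 hour = 3600 s, so 18.42 hour = 18.42 * 3600 = 66312 s. 1 Julian year = 31557600 s, so 66312 s = 66312 / 31557600 = 0.0021013005 Julian year ≈ 0.002101 Julian year (4 s.f.). Final answer: 0.002101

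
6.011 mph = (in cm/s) 1 mph = 0.44704 m/s, so 6.011 mph = 6.011 * 0.44704 = 2.6871574 m/s. 1 cm/s = 0.01 m/s, so 2.6871574 m/s = 2.6871574 / 0.01 = 268.71574 cm/s ≈ 268.7 cm/s (4 s.f.). Final answer: 268.7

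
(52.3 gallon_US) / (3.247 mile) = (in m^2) 1 gallon_US = 0.0037854118 m^3, so 52.3 gallon_US = 52.3 * 0.0037854118 = 0.19797704 m^3. 1 mile = 1609.344 m, so 3.247 mile = 3.247 * 1609.344 = 5225.54 m. Combine: 0.19797704 m^3 / 5225.54 m = 3.7886427e-05 m^2. Result: 3.7886427e-05 m^2 ≈ 3.789e-05 m^2 (4 s.f.). Final answer: 3.789e-05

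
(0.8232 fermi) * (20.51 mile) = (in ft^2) 1 fermi = 1e-15 m, so 0.8232 fermi = 0.8232 * 1e-15 = 8.232e-16 m. 1 mile = 1609.344 m, so 20.51 mile = 20.51 * 1609.344 = 33007.645 m. Combine: 8.232e-16 m * 33007.645 m = 2.7171894e-11 m^2. 1 ft^2 = 0.09290304 m^2, so 2.7171894e-11 m^2 = 2.7171894e-11 / 0.09290304 = 2.9247583e-10 ft^2 ≈ 2.925e-10 ft^2 (4 s.f.). Final answer: 2.925e-10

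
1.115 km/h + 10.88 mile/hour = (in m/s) 5.174. Check: 1 km/h = 0.27777778 m/s, so 1.115 km/h = 1.115 * 0.27777778 = 0.30972222 m/s. 1 mile/hour = 0.44704 m/s, so 10.88 mile/hour = 10.88 * 0.44704 = 4.8637952 m/s. Sum: 0.30972222 + 4.8637952 = 5.1735174 m/s. Result: 5.1735174 m/s ≈ 5.174 m/s (4 s.f.).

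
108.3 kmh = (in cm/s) 1 kmh = 0.27777778 m/s, so 108.3 kmh = 108.3 * 0.27777778 = 30.083333 m/s. 1 cm/s = 0.01 m/s, so 30.083333 m/s = 30.083333 / 0.01 = 3008.3333 cm/s ≈ 3008 cm/s (4 s.f.). Final answer: 3008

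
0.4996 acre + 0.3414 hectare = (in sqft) 1 acre = 4046.8564 m^2, so 0.4996 acre = 0.4996 * 4046.8564 = 2021.8095 m^2. 1 hectare = 10000 m^2, so 0.3414 hectare = 0.3414 * 10000 = 3414 m^2. Sum: 2021.8095 + 3414 = 5435.8095 m^2. 1 sqft = 0.09290304 m^2, so 5435.8095 m^2 = 5435.8095 / 0.09290304 = 58510.566 sqft ≈ 5.851e+04 sqft (4 s.f.). Final answer: 5.851e+04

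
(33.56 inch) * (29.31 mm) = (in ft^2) 1 inch = 0.0254 m, so 33.56 inch = 33.56 * 0.0254 = 0.852424 m. 1 mm = 0.001 m, so 29.31 mm = 29.31 * 0.001 = 0.02931 m. Combine: 0.852424 m * 0.02931 m = 0.024984547 m^2. 1 ft^2 = 0.09290304 m^2, so 0.024984547 m^2 = 0.024984547 / 0.09290304 = 0.26893143 ft^2 ≈ 0.2689 ft^2 (4 s.f.). Final answer: 0.2689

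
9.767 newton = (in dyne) 9.767 newton = 9.767 N. 1 dyne = 1e-05 N, so 9.767 N = 9.767 / 1e-05 = 976700 dyne ≈ 9.767e+05 dyne (4 s.f.). Final answer: 9.767e+05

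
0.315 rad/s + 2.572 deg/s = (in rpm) 0.315 rad/s is already in rad/s. 1 deg/s = 0.017453293 rad/s, so 2.572 deg/s = 2.572 * 0.017453293 = 0.044889868 rad/s. Sum: 0.315 + 0.044889868 = 0.35988987 rad/s. 1 rpm = 0.10471976 rad/s, so 0.35988987 rad/s = 0.35988987 / 0.10471976 = 3.4366951 rpm ≈ 3.437 rpm (4 s.f.). Final answer: 3.437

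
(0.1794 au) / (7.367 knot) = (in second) 7.081e+09. Check: 1 au = 1.4959787e+11 m, so 0.1794 au = 0.1794 * 1.4959787e+11 = 2.6837858e+10 m. 1 knot = 0.51444444 m/s, so 7.367 knot = 7.367 * 0.51444444 = 3.7899122 m/s. Combine: 2.6837858e+10 m / 3.7899122 m/s = 7.081393e+09 s. 7.081393e+09 s = 7.081393e+09 second ≈ 7.081e+09 second (4 s.f.).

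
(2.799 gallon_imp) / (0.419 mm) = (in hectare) 0.003037. Check: 1 gallon_imp = 0.00454609 m^3, so 2.799 gallon_imp = 2.799 * 0.00454609 = 0.012724506 m^3. 1 mm = 0.001 m, so 0.419 mm = 0.419 * 0.001 = 0.000419 m. Combine: 0.012724506 m^3 / 0.000419 m = 30.368749 m^2. 1 hectare = 10000 m^2, so 30.368749 m^2 = 30.368749 / 10000 = 0.0030368749 hectare ≈ 0.003037 hectare (4 s.f.).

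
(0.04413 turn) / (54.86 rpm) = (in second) 1 turn = 6.2831853 rad, so 0.04413 turn = 0.04413 * 6.2831853 = 0.27727697 rad. 1 rpm = 0.10471976 rad/s, so 54.86 rpm = 54.86 * 0.10471976 = 5.7449258 rad/s. Combine: 0.27727697 rad / 5.7449258 rad/s = 0.048264674 s. 0.048264674 s = 0.048264674 second ≈ 0.04826 second (4 s.f.). Final answer: 0.04826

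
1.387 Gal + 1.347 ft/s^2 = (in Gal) 42.44. Check: 1 Gal = 0.01 m/s^2, so 1.387 Gal = 1.387 * 0.01 = 0.01387 m/s^2. 1 ft/s^2 = 0.3048 m/s^2, so 1.347 ft/s^2 = 1.347 * 0.3048 = 0.4105656 m/s^2. Sum: 0.01387 + 0.4105656 = 0.4244356 m/s^2. 1 Gal = 0.01 m/s^2, so 0.4244356 m/s^2 = 0.4244356 / 0.01 = 42.44356 Gal ≈ 42.44 Gal (4 s.f.).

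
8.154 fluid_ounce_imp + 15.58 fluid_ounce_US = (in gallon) 1 fluid_ounce_imp = 2.8413063e-05 m^3, so 8.154 fluid_ounce_imp = 8.154 * 2.8413063e-05 = 0.00023168011 m^3. 1 fluid_ounce_US = 2.957353e-05 m^3, so 15.58 fluid_ounce_US = 15.58 * 2.957353e-05 = 0.00046075559 m^3. Sum: 0.00023168011 + 0.00046075559 = 0.0006924357 m^3. 1 gallon = 0.0037854118 m^3, so 0.0006924357 m^3 = 0.0006924357 / 0.0037854118 = 0.18292216 gallon ≈ 0.1829 gallon (4 s.f.). Final answer: 0.1829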